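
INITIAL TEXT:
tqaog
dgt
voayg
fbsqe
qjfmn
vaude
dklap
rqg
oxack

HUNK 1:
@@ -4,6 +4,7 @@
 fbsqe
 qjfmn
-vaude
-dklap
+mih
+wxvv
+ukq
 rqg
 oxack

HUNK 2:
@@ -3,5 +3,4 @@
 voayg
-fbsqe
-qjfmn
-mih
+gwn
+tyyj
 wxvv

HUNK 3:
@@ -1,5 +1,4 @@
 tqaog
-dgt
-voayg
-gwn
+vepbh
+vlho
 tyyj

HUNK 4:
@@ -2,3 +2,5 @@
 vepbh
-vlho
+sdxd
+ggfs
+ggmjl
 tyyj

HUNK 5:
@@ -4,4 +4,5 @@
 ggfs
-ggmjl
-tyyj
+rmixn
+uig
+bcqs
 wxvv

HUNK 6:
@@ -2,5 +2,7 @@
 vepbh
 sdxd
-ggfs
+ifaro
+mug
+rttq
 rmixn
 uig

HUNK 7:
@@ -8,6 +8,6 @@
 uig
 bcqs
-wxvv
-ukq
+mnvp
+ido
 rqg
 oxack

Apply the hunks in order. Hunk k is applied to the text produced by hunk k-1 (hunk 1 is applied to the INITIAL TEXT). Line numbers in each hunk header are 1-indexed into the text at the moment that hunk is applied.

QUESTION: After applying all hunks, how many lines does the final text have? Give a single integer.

Hunk 1: at line 4 remove [vaude,dklap] add [mih,wxvv,ukq] -> 10 lines: tqaog dgt voayg fbsqe qjfmn mih wxvv ukq rqg oxack
Hunk 2: at line 3 remove [fbsqe,qjfmn,mih] add [gwn,tyyj] -> 9 lines: tqaog dgt voayg gwn tyyj wxvv ukq rqg oxack
Hunk 3: at line 1 remove [dgt,voayg,gwn] add [vepbh,vlho] -> 8 lines: tqaog vepbh vlho tyyj wxvv ukq rqg oxack
Hunk 4: at line 2 remove [vlho] add [sdxd,ggfs,ggmjl] -> 10 lines: tqaog vepbh sdxd ggfs ggmjl tyyj wxvv ukq rqg oxack
Hunk 5: at line 4 remove [ggmjl,tyyj] add [rmixn,uig,bcqs] -> 11 lines: tqaog vepbh sdxd ggfs rmixn uig bcqs wxvv ukq rqg oxack
Hunk 6: at line 2 remove [ggfs] add [ifaro,mug,rttq] -> 13 lines: tqaog vepbh sdxd ifaro mug rttq rmixn uig bcqs wxvv ukq rqg oxack
Hunk 7: at line 8 remove [wxvv,ukq] add [mnvp,ido] -> 13 lines: tqaog vepbh sdxd ifaro mug rttq rmixn uig bcqs mnvp ido rqg oxack
Final line count: 13

Answer: 13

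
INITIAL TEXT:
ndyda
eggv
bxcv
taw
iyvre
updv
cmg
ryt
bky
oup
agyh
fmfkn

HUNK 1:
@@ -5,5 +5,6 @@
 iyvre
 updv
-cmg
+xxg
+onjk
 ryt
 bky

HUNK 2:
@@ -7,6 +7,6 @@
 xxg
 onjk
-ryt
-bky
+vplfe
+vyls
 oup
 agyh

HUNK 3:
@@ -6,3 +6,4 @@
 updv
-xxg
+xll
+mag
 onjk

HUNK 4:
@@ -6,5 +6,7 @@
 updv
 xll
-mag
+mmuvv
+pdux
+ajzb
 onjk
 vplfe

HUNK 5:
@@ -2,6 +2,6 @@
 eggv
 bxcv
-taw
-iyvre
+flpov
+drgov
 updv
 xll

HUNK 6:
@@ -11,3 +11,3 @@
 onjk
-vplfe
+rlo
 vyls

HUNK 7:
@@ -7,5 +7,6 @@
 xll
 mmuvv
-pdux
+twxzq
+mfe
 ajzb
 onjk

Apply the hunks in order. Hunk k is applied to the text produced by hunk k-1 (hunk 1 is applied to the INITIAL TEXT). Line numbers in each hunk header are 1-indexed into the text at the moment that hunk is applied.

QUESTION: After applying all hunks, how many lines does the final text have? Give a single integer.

Answer: 17

Derivation:
Hunk 1: at line 5 remove [cmg] add [xxg,onjk] -> 13 lines: ndyda eggv bxcv taw iyvre updv xxg onjk ryt bky oup agyh fmfkn
Hunk 2: at line 7 remove [ryt,bky] add [vplfe,vyls] -> 13 lines: ndyda eggv bxcv taw iyvre updv xxg onjk vplfe vyls oup agyh fmfkn
Hunk 3: at line 6 remove [xxg] add [xll,mag] -> 14 lines: ndyda eggv bxcv taw iyvre updv xll mag onjk vplfe vyls oup agyh fmfkn
Hunk 4: at line 6 remove [mag] add [mmuvv,pdux,ajzb] -> 16 lines: ndyda eggv bxcv taw iyvre updv xll mmuvv pdux ajzb onjk vplfe vyls oup agyh fmfkn
Hunk 5: at line 2 remove [taw,iyvre] add [flpov,drgov] -> 16 lines: ndyda eggv bxcv flpov drgov updv xll mmuvv pdux ajzb onjk vplfe vyls oup agyh fmfkn
Hunk 6: at line 11 remove [vplfe] add [rlo] -> 16 lines: ndyda eggv bxcv flpov drgov updv xll mmuvv pdux ajzb onjk rlo vyls oup agyh fmfkn
Hunk 7: at line 7 remove [pdux] add [twxzq,mfe] -> 17 lines: ndyda eggv bxcv flpov drgov updv xll mmuvv twxzq mfe ajzb onjk rlo vyls oup agyh fmfkn
Final line count: 17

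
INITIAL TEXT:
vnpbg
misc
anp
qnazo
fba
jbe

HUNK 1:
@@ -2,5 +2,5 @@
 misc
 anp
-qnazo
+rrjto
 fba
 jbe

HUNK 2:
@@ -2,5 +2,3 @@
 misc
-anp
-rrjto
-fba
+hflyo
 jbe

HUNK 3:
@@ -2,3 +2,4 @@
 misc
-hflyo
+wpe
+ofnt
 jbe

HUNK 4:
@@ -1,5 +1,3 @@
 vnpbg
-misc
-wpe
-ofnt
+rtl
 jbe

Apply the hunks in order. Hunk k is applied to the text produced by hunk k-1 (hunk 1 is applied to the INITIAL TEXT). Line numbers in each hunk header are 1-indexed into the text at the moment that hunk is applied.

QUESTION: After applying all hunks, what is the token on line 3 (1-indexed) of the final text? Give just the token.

Answer: jbe

Derivation:
Hunk 1: at line 2 remove [qnazo] add [rrjto] -> 6 lines: vnpbg misc anp rrjto fba jbe
Hunk 2: at line 2 remove [anp,rrjto,fba] add [hflyo] -> 4 lines: vnpbg misc hflyo jbe
Hunk 3: at line 2 remove [hflyo] add [wpe,ofnt] -> 5 lines: vnpbg misc wpe ofnt jbe
Hunk 4: at line 1 remove [misc,wpe,ofnt] add [rtl] -> 3 lines: vnpbg rtl jbe
Final line 3: jbe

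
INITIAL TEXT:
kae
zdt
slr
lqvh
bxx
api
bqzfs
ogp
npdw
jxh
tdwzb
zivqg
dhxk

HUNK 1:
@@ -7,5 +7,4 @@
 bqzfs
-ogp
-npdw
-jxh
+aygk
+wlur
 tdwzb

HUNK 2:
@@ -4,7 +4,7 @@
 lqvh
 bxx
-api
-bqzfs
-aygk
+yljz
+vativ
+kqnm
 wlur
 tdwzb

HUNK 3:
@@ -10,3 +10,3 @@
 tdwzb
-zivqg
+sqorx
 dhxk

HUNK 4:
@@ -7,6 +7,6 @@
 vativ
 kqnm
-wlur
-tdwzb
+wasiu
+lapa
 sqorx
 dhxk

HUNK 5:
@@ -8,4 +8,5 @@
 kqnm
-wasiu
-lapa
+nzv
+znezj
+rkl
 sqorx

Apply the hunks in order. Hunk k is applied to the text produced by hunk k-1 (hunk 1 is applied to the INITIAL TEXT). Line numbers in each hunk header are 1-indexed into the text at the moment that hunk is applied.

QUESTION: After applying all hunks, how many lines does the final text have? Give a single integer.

Answer: 13

Derivation:
Hunk 1: at line 7 remove [ogp,npdw,jxh] add [aygk,wlur] -> 12 lines: kae zdt slr lqvh bxx api bqzfs aygk wlur tdwzb zivqg dhxk
Hunk 2: at line 4 remove [api,bqzfs,aygk] add [yljz,vativ,kqnm] -> 12 lines: kae zdt slr lqvh bxx yljz vativ kqnm wlur tdwzb zivqg dhxk
Hunk 3: at line 10 remove [zivqg] add [sqorx] -> 12 lines: kae zdt slr lqvh bxx yljz vativ kqnm wlur tdwzb sqorx dhxk
Hunk 4: at line 7 remove [wlur,tdwzb] add [wasiu,lapa] -> 12 lines: kae zdt slr lqvh bxx yljz vativ kqnm wasiu lapa sqorx dhxk
Hunk 5: at line 8 remove [wasiu,lapa] add [nzv,znezj,rkl] -> 13 lines: kae zdt slr lqvh bxx yljz vativ kqnm nzv znezj rkl sqorx dhxk
Final line count: 13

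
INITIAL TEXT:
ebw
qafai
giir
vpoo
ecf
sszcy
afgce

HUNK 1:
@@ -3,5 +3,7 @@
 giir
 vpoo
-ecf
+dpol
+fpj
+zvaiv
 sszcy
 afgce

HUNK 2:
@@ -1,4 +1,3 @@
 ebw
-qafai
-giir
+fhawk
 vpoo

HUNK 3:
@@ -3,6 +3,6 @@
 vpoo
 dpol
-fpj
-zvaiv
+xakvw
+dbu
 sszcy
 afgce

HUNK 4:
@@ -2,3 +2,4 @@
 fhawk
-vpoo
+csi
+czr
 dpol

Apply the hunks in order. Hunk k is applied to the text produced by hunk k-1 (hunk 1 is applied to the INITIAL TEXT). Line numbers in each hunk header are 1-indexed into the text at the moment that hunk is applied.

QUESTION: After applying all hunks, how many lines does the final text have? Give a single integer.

Answer: 9

Derivation:
Hunk 1: at line 3 remove [ecf] add [dpol,fpj,zvaiv] -> 9 lines: ebw qafai giir vpoo dpol fpj zvaiv sszcy afgce
Hunk 2: at line 1 remove [qafai,giir] add [fhawk] -> 8 lines: ebw fhawk vpoo dpol fpj zvaiv sszcy afgce
Hunk 3: at line 3 remove [fpj,zvaiv] add [xakvw,dbu] -> 8 lines: ebw fhawk vpoo dpol xakvw dbu sszcy afgce
Hunk 4: at line 2 remove [vpoo] add [csi,czr] -> 9 lines: ebw fhawk csi czr dpol xakvw dbu sszcy afgce
Final line count: 9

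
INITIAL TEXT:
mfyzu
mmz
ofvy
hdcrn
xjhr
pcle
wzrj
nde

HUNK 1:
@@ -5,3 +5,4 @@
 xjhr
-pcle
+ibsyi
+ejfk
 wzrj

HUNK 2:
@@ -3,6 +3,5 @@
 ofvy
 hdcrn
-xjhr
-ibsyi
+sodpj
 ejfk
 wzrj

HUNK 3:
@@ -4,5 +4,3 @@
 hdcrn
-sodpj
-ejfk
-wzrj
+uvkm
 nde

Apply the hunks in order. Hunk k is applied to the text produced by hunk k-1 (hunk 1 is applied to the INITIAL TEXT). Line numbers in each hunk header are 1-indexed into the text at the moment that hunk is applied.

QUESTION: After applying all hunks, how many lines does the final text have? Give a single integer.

Answer: 6

Derivation:
Hunk 1: at line 5 remove [pcle] add [ibsyi,ejfk] -> 9 lines: mfyzu mmz ofvy hdcrn xjhr ibsyi ejfk wzrj nde
Hunk 2: at line 3 remove [xjhr,ibsyi] add [sodpj] -> 8 lines: mfyzu mmz ofvy hdcrn sodpj ejfk wzrj nde
Hunk 3: at line 4 remove [sodpj,ejfk,wzrj] add [uvkm] -> 6 lines: mfyzu mmz ofvy hdcrn uvkm nde
Final line count: 6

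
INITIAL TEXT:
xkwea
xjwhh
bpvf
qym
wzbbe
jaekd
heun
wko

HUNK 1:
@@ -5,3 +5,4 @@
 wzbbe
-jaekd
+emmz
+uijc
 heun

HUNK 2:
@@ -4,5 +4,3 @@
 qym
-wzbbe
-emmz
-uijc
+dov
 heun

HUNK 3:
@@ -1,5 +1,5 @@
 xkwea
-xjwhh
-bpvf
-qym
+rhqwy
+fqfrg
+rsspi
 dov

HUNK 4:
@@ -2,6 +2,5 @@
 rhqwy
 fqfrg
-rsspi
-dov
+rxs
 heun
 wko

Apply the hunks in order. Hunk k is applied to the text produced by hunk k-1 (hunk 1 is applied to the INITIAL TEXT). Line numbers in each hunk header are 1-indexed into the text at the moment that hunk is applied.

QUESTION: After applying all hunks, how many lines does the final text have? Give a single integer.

Answer: 6

Derivation:
Hunk 1: at line 5 remove [jaekd] add [emmz,uijc] -> 9 lines: xkwea xjwhh bpvf qym wzbbe emmz uijc heun wko
Hunk 2: at line 4 remove [wzbbe,emmz,uijc] add [dov] -> 7 lines: xkwea xjwhh bpvf qym dov heun wko
Hunk 3: at line 1 remove [xjwhh,bpvf,qym] add [rhqwy,fqfrg,rsspi] -> 7 lines: xkwea rhqwy fqfrg rsspi dov heun wko
Hunk 4: at line 2 remove [rsspi,dov] add [rxs] -> 6 lines: xkwea rhqwy fqfrg rxs heun wko
Final line count: 6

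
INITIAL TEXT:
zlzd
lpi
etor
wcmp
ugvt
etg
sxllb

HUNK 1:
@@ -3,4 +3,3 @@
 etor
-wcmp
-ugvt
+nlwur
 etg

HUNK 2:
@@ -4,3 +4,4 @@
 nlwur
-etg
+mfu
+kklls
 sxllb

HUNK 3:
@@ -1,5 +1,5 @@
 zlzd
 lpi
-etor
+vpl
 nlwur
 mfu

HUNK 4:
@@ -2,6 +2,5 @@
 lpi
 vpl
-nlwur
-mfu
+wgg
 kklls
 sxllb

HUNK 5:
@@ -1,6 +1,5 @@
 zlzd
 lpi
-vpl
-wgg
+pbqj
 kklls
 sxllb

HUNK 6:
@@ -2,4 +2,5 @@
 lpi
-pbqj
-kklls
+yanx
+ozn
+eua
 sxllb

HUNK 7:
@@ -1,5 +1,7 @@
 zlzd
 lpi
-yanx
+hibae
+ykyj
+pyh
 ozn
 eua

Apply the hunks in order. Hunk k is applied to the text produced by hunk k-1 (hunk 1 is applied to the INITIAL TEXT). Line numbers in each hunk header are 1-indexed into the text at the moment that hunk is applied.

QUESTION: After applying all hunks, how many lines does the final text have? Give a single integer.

Hunk 1: at line 3 remove [wcmp,ugvt] add [nlwur] -> 6 lines: zlzd lpi etor nlwur etg sxllb
Hunk 2: at line 4 remove [etg] add [mfu,kklls] -> 7 lines: zlzd lpi etor nlwur mfu kklls sxllb
Hunk 3: at line 1 remove [etor] add [vpl] -> 7 lines: zlzd lpi vpl nlwur mfu kklls sxllb
Hunk 4: at line 2 remove [nlwur,mfu] add [wgg] -> 6 lines: zlzd lpi vpl wgg kklls sxllb
Hunk 5: at line 1 remove [vpl,wgg] add [pbqj] -> 5 lines: zlzd lpi pbqj kklls sxllb
Hunk 6: at line 2 remove [pbqj,kklls] add [yanx,ozn,eua] -> 6 lines: zlzd lpi yanx ozn eua sxllb
Hunk 7: at line 1 remove [yanx] add [hibae,ykyj,pyh] -> 8 lines: zlzd lpi hibae ykyj pyh ozn eua sxllb
Final line count: 8

Answer: 8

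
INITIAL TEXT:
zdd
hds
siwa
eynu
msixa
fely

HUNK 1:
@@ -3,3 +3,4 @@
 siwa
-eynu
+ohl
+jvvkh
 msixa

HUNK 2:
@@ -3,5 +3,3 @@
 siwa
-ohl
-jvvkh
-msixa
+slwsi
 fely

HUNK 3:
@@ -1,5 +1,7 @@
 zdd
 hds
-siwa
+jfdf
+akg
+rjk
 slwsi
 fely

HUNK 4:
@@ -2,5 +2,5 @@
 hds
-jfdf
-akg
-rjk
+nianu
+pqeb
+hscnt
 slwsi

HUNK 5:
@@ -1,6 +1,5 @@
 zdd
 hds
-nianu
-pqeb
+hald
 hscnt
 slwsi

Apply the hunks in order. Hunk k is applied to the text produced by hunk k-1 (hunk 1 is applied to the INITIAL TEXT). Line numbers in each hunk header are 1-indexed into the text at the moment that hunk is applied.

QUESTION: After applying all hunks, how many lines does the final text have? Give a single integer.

Answer: 6

Derivation:
Hunk 1: at line 3 remove [eynu] add [ohl,jvvkh] -> 7 lines: zdd hds siwa ohl jvvkh msixa fely
Hunk 2: at line 3 remove [ohl,jvvkh,msixa] add [slwsi] -> 5 lines: zdd hds siwa slwsi fely
Hunk 3: at line 1 remove [siwa] add [jfdf,akg,rjk] -> 7 lines: zdd hds jfdf akg rjk slwsi fely
Hunk 4: at line 2 remove [jfdf,akg,rjk] add [nianu,pqeb,hscnt] -> 7 lines: zdd hds nianu pqeb hscnt slwsi fely
Hunk 5: at line 1 remove [nianu,pqeb] add [hald] -> 6 lines: zdd hds hald hscnt slwsi fely
Final line count: 6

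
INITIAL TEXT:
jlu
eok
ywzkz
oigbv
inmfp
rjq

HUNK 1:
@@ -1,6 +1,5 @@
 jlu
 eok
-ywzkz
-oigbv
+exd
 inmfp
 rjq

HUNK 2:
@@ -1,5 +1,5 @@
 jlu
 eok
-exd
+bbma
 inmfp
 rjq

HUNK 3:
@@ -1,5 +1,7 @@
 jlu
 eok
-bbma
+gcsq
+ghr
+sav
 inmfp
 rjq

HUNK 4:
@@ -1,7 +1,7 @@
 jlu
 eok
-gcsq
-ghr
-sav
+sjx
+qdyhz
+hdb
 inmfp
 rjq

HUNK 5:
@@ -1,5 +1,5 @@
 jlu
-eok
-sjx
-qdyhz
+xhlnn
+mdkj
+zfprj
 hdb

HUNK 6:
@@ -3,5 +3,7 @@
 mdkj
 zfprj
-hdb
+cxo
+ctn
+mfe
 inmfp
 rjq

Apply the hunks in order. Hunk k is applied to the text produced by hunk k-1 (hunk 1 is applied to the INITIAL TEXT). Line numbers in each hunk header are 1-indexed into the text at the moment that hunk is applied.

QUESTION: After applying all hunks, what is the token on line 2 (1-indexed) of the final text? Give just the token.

Hunk 1: at line 1 remove [ywzkz,oigbv] add [exd] -> 5 lines: jlu eok exd inmfp rjq
Hunk 2: at line 1 remove [exd] add [bbma] -> 5 lines: jlu eok bbma inmfp rjq
Hunk 3: at line 1 remove [bbma] add [gcsq,ghr,sav] -> 7 lines: jlu eok gcsq ghr sav inmfp rjq
Hunk 4: at line 1 remove [gcsq,ghr,sav] add [sjx,qdyhz,hdb] -> 7 lines: jlu eok sjx qdyhz hdb inmfp rjq
Hunk 5: at line 1 remove [eok,sjx,qdyhz] add [xhlnn,mdkj,zfprj] -> 7 lines: jlu xhlnn mdkj zfprj hdb inmfp rjq
Hunk 6: at line 3 remove [hdb] add [cxo,ctn,mfe] -> 9 lines: jlu xhlnn mdkj zfprj cxo ctn mfe inmfp rjq
Final line 2: xhlnn

Answer: xhlnn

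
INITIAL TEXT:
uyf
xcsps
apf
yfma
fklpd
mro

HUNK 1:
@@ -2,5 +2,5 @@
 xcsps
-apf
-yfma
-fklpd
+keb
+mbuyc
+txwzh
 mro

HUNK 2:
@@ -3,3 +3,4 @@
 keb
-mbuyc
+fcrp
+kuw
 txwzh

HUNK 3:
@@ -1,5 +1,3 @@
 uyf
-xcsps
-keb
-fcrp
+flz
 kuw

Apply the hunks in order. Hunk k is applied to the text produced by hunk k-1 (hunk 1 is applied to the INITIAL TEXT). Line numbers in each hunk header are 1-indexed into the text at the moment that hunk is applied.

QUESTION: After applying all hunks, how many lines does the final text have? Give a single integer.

Answer: 5

Derivation:
Hunk 1: at line 2 remove [apf,yfma,fklpd] add [keb,mbuyc,txwzh] -> 6 lines: uyf xcsps keb mbuyc txwzh mro
Hunk 2: at line 3 remove [mbuyc] add [fcrp,kuw] -> 7 lines: uyf xcsps keb fcrp kuw txwzh mro
Hunk 3: at line 1 remove [xcsps,keb,fcrp] add [flz] -> 5 lines: uyf flz kuw txwzh mro
Final line count: 5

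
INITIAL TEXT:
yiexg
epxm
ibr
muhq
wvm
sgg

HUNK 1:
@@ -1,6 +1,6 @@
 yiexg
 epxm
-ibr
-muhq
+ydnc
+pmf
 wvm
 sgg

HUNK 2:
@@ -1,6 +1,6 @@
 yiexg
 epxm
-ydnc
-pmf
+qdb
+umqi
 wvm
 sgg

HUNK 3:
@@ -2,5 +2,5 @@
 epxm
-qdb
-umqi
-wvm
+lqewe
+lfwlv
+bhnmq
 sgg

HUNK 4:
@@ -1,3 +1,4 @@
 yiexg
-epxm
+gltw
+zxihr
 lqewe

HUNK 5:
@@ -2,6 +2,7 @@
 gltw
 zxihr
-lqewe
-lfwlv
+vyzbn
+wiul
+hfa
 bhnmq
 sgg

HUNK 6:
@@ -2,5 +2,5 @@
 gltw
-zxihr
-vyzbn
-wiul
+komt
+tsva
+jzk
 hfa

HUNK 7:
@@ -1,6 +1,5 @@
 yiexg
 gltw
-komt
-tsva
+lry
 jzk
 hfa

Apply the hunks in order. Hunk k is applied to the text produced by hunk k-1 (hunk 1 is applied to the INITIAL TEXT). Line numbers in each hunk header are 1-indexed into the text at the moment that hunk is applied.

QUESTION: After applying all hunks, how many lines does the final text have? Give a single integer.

Hunk 1: at line 1 remove [ibr,muhq] add [ydnc,pmf] -> 6 lines: yiexg epxm ydnc pmf wvm sgg
Hunk 2: at line 1 remove [ydnc,pmf] add [qdb,umqi] -> 6 lines: yiexg epxm qdb umqi wvm sgg
Hunk 3: at line 2 remove [qdb,umqi,wvm] add [lqewe,lfwlv,bhnmq] -> 6 lines: yiexg epxm lqewe lfwlv bhnmq sgg
Hunk 4: at line 1 remove [epxm] add [gltw,zxihr] -> 7 lines: yiexg gltw zxihr lqewe lfwlv bhnmq sgg
Hunk 5: at line 2 remove [lqewe,lfwlv] add [vyzbn,wiul,hfa] -> 8 lines: yiexg gltw zxihr vyzbn wiul hfa bhnmq sgg
Hunk 6: at line 2 remove [zxihr,vyzbn,wiul] add [komt,tsva,jzk] -> 8 lines: yiexg gltw komt tsva jzk hfa bhnmq sgg
Hunk 7: at line 1 remove [komt,tsva] add [lry] -> 7 lines: yiexg gltw lry jzk hfa bhnmq sgg
Final line count: 7

Answer: 7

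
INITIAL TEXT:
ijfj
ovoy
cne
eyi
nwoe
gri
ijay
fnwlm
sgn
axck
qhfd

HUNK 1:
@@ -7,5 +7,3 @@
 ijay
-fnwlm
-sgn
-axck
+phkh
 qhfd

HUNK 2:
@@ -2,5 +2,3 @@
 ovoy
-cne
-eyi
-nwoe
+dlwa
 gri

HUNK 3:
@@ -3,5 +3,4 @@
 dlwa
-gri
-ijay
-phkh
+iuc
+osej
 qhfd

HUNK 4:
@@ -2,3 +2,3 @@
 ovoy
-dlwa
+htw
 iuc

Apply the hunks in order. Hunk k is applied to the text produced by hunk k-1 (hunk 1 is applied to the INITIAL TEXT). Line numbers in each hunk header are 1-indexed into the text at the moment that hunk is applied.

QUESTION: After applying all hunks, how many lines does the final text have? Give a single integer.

Answer: 6

Derivation:
Hunk 1: at line 7 remove [fnwlm,sgn,axck] add [phkh] -> 9 lines: ijfj ovoy cne eyi nwoe gri ijay phkh qhfd
Hunk 2: at line 2 remove [cne,eyi,nwoe] add [dlwa] -> 7 lines: ijfj ovoy dlwa gri ijay phkh qhfd
Hunk 3: at line 3 remove [gri,ijay,phkh] add [iuc,osej] -> 6 lines: ijfj ovoy dlwa iuc osej qhfd
Hunk 4: at line 2 remove [dlwa] add [htw] -> 6 lines: ijfj ovoy htw iuc osej qhfd
Final line count: 6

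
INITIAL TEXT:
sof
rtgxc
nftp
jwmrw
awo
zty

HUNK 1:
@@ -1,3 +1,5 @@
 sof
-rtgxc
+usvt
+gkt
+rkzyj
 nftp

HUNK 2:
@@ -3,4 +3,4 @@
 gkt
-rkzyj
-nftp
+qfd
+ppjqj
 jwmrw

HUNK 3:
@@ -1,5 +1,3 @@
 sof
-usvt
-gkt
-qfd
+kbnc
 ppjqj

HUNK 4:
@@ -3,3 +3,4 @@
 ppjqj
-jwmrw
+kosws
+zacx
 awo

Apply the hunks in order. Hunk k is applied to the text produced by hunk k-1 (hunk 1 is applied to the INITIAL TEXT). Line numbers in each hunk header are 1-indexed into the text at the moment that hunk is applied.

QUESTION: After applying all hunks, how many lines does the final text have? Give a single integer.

Hunk 1: at line 1 remove [rtgxc] add [usvt,gkt,rkzyj] -> 8 lines: sof usvt gkt rkzyj nftp jwmrw awo zty
Hunk 2: at line 3 remove [rkzyj,nftp] add [qfd,ppjqj] -> 8 lines: sof usvt gkt qfd ppjqj jwmrw awo zty
Hunk 3: at line 1 remove [usvt,gkt,qfd] add [kbnc] -> 6 lines: sof kbnc ppjqj jwmrw awo zty
Hunk 4: at line 3 remove [jwmrw] add [kosws,zacx] -> 7 lines: sof kbnc ppjqj kosws zacx awo zty
Final line count: 7

Answer: 7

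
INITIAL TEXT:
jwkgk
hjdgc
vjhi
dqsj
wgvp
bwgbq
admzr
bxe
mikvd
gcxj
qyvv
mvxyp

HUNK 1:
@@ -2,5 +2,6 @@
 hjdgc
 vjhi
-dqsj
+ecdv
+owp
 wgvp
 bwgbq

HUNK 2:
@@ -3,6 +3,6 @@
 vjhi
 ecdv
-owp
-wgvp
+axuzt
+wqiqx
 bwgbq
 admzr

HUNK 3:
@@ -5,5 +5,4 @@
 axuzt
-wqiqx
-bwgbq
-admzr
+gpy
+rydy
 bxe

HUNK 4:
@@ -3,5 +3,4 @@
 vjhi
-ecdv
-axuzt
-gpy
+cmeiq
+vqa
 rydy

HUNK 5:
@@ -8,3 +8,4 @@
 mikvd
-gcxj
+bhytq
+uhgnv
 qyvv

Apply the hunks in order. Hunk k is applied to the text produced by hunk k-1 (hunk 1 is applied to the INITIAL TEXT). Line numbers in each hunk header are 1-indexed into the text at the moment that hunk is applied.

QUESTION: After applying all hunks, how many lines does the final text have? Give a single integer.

Answer: 12

Derivation:
Hunk 1: at line 2 remove [dqsj] add [ecdv,owp] -> 13 lines: jwkgk hjdgc vjhi ecdv owp wgvp bwgbq admzr bxe mikvd gcxj qyvv mvxyp
Hunk 2: at line 3 remove [owp,wgvp] add [axuzt,wqiqx] -> 13 lines: jwkgk hjdgc vjhi ecdv axuzt wqiqx bwgbq admzr bxe mikvd gcxj qyvv mvxyp
Hunk 3: at line 5 remove [wqiqx,bwgbq,admzr] add [gpy,rydy] -> 12 lines: jwkgk hjdgc vjhi ecdv axuzt gpy rydy bxe mikvd gcxj qyvv mvxyp
Hunk 4: at line 3 remove [ecdv,axuzt,gpy] add [cmeiq,vqa] -> 11 lines: jwkgk hjdgc vjhi cmeiq vqa rydy bxe mikvd gcxj qyvv mvxyp
Hunk 5: at line 8 remove [gcxj] add [bhytq,uhgnv] -> 12 lines: jwkgk hjdgc vjhi cmeiq vqa rydy bxe mikvd bhytq uhgnv qyvv mvxyp
Final line count: 12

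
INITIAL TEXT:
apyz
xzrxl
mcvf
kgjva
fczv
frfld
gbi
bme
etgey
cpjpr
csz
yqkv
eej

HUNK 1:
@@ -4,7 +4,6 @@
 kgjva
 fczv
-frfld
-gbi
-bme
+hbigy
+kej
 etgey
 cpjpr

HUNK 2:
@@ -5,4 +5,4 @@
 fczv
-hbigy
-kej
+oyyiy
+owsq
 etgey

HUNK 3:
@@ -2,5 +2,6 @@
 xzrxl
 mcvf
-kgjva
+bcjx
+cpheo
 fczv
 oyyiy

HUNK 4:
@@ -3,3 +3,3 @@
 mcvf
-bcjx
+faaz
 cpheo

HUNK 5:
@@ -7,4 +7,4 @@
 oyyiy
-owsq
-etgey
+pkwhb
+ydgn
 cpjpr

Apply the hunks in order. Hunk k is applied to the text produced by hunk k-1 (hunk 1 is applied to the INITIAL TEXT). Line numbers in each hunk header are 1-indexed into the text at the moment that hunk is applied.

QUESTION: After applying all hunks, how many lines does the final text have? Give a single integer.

Answer: 13

Derivation:
Hunk 1: at line 4 remove [frfld,gbi,bme] add [hbigy,kej] -> 12 lines: apyz xzrxl mcvf kgjva fczv hbigy kej etgey cpjpr csz yqkv eej
Hunk 2: at line 5 remove [hbigy,kej] add [oyyiy,owsq] -> 12 lines: apyz xzrxl mcvf kgjva fczv oyyiy owsq etgey cpjpr csz yqkv eej
Hunk 3: at line 2 remove [kgjva] add [bcjx,cpheo] -> 13 lines: apyz xzrxl mcvf bcjx cpheo fczv oyyiy owsq etgey cpjpr csz yqkv eej
Hunk 4: at line 3 remove [bcjx] add [faaz] -> 13 lines: apyz xzrxl mcvf faaz cpheo fczv oyyiy owsq etgey cpjpr csz yqkv eej
Hunk 5: at line 7 remove [owsq,etgey] add [pkwhb,ydgn] -> 13 lines: apyz xzrxl mcvf faaz cpheo fczv oyyiy pkwhb ydgn cpjpr csz yqkv eej
Final line count: 13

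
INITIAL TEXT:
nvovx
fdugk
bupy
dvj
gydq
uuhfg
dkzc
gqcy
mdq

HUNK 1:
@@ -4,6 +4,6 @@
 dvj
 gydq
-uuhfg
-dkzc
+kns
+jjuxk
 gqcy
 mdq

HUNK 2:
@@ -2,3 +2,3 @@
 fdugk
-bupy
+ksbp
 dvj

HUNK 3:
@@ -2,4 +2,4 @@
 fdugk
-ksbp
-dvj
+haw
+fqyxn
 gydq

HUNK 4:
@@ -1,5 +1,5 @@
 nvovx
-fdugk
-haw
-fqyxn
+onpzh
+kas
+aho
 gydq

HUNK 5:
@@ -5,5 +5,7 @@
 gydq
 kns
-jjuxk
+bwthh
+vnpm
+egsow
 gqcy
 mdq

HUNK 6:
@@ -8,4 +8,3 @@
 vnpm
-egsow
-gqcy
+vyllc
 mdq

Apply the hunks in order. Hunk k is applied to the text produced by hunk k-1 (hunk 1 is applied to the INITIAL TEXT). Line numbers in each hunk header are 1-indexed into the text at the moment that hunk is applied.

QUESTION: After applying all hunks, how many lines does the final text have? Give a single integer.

Hunk 1: at line 4 remove [uuhfg,dkzc] add [kns,jjuxk] -> 9 lines: nvovx fdugk bupy dvj gydq kns jjuxk gqcy mdq
Hunk 2: at line 2 remove [bupy] add [ksbp] -> 9 lines: nvovx fdugk ksbp dvj gydq kns jjuxk gqcy mdq
Hunk 3: at line 2 remove [ksbp,dvj] add [haw,fqyxn] -> 9 lines: nvovx fdugk haw fqyxn gydq kns jjuxk gqcy mdq
Hunk 4: at line 1 remove [fdugk,haw,fqyxn] add [onpzh,kas,aho] -> 9 lines: nvovx onpzh kas aho gydq kns jjuxk gqcy mdq
Hunk 5: at line 5 remove [jjuxk] add [bwthh,vnpm,egsow] -> 11 lines: nvovx onpzh kas aho gydq kns bwthh vnpm egsow gqcy mdq
Hunk 6: at line 8 remove [egsow,gqcy] add [vyllc] -> 10 lines: nvovx onpzh kas aho gydq kns bwthh vnpm vyllc mdq
Final line count: 10

Answer: 10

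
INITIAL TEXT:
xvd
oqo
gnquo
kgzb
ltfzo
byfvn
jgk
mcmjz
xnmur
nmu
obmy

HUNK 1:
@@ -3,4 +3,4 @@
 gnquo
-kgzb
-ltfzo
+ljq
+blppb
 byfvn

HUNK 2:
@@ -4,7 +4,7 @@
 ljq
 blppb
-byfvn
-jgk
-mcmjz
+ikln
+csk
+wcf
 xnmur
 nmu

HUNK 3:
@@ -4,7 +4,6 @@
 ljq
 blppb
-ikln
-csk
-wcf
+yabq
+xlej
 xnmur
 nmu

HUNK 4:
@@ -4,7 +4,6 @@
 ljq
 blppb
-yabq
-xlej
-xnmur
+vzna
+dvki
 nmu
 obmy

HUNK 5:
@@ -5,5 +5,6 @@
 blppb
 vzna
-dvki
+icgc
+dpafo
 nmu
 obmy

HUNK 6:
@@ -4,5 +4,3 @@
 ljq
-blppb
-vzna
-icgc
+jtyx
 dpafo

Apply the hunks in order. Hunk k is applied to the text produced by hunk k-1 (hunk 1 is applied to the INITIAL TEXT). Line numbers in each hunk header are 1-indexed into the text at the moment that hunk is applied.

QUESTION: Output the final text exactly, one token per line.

Hunk 1: at line 3 remove [kgzb,ltfzo] add [ljq,blppb] -> 11 lines: xvd oqo gnquo ljq blppb byfvn jgk mcmjz xnmur nmu obmy
Hunk 2: at line 4 remove [byfvn,jgk,mcmjz] add [ikln,csk,wcf] -> 11 lines: xvd oqo gnquo ljq blppb ikln csk wcf xnmur nmu obmy
Hunk 3: at line 4 remove [ikln,csk,wcf] add [yabq,xlej] -> 10 lines: xvd oqo gnquo ljq blppb yabq xlej xnmur nmu obmy
Hunk 4: at line 4 remove [yabq,xlej,xnmur] add [vzna,dvki] -> 9 lines: xvd oqo gnquo ljq blppb vzna dvki nmu obmy
Hunk 5: at line 5 remove [dvki] add [icgc,dpafo] -> 10 lines: xvd oqo gnquo ljq blppb vzna icgc dpafo nmu obmy
Hunk 6: at line 4 remove [blppb,vzna,icgc] add [jtyx] -> 8 lines: xvd oqo gnquo ljq jtyx dpafo nmu obmy

Answer: xvd
oqo
gnquo
ljq
jtyx
dpafo
nmu
obmy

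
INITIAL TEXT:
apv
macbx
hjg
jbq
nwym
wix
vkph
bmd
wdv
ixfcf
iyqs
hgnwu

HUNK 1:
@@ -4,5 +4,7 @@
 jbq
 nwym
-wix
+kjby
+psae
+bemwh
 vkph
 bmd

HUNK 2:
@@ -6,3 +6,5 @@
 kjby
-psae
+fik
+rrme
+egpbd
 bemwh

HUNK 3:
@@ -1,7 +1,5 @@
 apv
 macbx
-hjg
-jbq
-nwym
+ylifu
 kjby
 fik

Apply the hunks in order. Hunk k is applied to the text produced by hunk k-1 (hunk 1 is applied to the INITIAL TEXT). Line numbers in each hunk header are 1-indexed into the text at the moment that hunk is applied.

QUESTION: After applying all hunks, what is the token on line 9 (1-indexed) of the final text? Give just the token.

Hunk 1: at line 4 remove [wix] add [kjby,psae,bemwh] -> 14 lines: apv macbx hjg jbq nwym kjby psae bemwh vkph bmd wdv ixfcf iyqs hgnwu
Hunk 2: at line 6 remove [psae] add [fik,rrme,egpbd] -> 16 lines: apv macbx hjg jbq nwym kjby fik rrme egpbd bemwh vkph bmd wdv ixfcf iyqs hgnwu
Hunk 3: at line 1 remove [hjg,jbq,nwym] add [ylifu] -> 14 lines: apv macbx ylifu kjby fik rrme egpbd bemwh vkph bmd wdv ixfcf iyqs hgnwu
Final line 9: vkph

Answer: vkph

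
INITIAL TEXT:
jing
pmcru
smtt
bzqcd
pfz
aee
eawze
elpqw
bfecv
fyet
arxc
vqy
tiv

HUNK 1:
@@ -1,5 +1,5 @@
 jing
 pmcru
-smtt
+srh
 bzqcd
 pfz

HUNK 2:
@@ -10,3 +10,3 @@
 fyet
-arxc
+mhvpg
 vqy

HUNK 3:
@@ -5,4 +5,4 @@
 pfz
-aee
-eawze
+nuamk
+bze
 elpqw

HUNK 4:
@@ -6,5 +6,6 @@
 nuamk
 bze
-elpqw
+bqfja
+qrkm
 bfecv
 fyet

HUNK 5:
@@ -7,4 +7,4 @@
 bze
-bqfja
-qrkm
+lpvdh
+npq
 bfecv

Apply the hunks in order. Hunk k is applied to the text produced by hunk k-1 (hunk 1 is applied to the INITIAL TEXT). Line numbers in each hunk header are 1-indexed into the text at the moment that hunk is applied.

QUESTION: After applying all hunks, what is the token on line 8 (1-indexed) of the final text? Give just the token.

Answer: lpvdh

Derivation:
Hunk 1: at line 1 remove [smtt] add [srh] -> 13 lines: jing pmcru srh bzqcd pfz aee eawze elpqw bfecv fyet arxc vqy tiv
Hunk 2: at line 10 remove [arxc] add [mhvpg] -> 13 lines: jing pmcru srh bzqcd pfz aee eawze elpqw bfecv fyet mhvpg vqy tiv
Hunk 3: at line 5 remove [aee,eawze] add [nuamk,bze] -> 13 lines: jing pmcru srh bzqcd pfz nuamk bze elpqw bfecv fyet mhvpg vqy tiv
Hunk 4: at line 6 remove [elpqw] add [bqfja,qrkm] -> 14 lines: jing pmcru srh bzqcd pfz nuamk bze bqfja qrkm bfecv fyet mhvpg vqy tiv
Hunk 5: at line 7 remove [bqfja,qrkm] add [lpvdh,npq] -> 14 lines: jing pmcru srh bzqcd pfz nuamk bze lpvdh npq bfecv fyet mhvpg vqy tiv
Final line 8: lpvdh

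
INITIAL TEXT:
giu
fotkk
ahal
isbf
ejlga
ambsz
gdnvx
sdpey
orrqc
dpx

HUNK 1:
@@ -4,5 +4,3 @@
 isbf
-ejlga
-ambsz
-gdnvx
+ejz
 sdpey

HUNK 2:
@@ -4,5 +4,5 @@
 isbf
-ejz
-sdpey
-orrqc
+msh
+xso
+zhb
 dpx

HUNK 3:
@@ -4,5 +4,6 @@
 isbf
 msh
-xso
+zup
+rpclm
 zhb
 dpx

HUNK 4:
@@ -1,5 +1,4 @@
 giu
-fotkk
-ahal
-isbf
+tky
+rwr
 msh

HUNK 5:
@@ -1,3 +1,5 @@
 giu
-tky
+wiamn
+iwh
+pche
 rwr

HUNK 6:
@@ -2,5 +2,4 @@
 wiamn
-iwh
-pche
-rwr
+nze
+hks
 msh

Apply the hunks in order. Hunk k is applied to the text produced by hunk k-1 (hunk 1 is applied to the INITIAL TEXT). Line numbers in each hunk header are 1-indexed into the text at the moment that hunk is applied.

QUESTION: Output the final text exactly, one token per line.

Answer: giu
wiamn
nze
hks
msh
zup
rpclm
zhb
dpx

Derivation:
Hunk 1: at line 4 remove [ejlga,ambsz,gdnvx] add [ejz] -> 8 lines: giu fotkk ahal isbf ejz sdpey orrqc dpx
Hunk 2: at line 4 remove [ejz,sdpey,orrqc] add [msh,xso,zhb] -> 8 lines: giu fotkk ahal isbf msh xso zhb dpx
Hunk 3: at line 4 remove [xso] add [zup,rpclm] -> 9 lines: giu fotkk ahal isbf msh zup rpclm zhb dpx
Hunk 4: at line 1 remove [fotkk,ahal,isbf] add [tky,rwr] -> 8 lines: giu tky rwr msh zup rpclm zhb dpx
Hunk 5: at line 1 remove [tky] add [wiamn,iwh,pche] -> 10 lines: giu wiamn iwh pche rwr msh zup rpclm zhb dpx
Hunk 6: at line 2 remove [iwh,pche,rwr] add [nze,hks] -> 9 lines: giu wiamn nze hks msh zup rpclm zhb dpx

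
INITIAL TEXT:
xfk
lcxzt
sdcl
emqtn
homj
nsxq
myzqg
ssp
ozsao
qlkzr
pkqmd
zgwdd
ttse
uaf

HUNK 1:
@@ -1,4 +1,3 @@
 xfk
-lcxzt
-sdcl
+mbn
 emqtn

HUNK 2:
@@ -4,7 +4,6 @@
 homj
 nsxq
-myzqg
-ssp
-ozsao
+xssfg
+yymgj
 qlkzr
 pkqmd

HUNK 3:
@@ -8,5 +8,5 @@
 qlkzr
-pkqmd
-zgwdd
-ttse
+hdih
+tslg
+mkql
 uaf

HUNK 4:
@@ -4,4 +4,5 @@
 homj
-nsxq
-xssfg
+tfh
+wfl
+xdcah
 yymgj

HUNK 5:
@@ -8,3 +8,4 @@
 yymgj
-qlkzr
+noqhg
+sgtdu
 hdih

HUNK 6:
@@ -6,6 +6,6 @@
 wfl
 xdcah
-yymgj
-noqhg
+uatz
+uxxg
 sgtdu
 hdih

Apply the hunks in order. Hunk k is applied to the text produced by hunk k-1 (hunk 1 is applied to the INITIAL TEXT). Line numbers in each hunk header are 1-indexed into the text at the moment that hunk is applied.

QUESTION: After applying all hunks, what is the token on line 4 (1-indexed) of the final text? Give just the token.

Answer: homj

Derivation:
Hunk 1: at line 1 remove [lcxzt,sdcl] add [mbn] -> 13 lines: xfk mbn emqtn homj nsxq myzqg ssp ozsao qlkzr pkqmd zgwdd ttse uaf
Hunk 2: at line 4 remove [myzqg,ssp,ozsao] add [xssfg,yymgj] -> 12 lines: xfk mbn emqtn homj nsxq xssfg yymgj qlkzr pkqmd zgwdd ttse uaf
Hunk 3: at line 8 remove [pkqmd,zgwdd,ttse] add [hdih,tslg,mkql] -> 12 lines: xfk mbn emqtn homj nsxq xssfg yymgj qlkzr hdih tslg mkql uaf
Hunk 4: at line 4 remove [nsxq,xssfg] add [tfh,wfl,xdcah] -> 13 lines: xfk mbn emqtn homj tfh wfl xdcah yymgj qlkzr hdih tslg mkql uaf
Hunk 5: at line 8 remove [qlkzr] add [noqhg,sgtdu] -> 14 lines: xfk mbn emqtn homj tfh wfl xdcah yymgj noqhg sgtdu hdih tslg mkql uaf
Hunk 6: at line 6 remove [yymgj,noqhg] add [uatz,uxxg] -> 14 lines: xfk mbn emqtn homj tfh wfl xdcah uatz uxxg sgtdu hdih tslg mkql uaf
Final line 4: homj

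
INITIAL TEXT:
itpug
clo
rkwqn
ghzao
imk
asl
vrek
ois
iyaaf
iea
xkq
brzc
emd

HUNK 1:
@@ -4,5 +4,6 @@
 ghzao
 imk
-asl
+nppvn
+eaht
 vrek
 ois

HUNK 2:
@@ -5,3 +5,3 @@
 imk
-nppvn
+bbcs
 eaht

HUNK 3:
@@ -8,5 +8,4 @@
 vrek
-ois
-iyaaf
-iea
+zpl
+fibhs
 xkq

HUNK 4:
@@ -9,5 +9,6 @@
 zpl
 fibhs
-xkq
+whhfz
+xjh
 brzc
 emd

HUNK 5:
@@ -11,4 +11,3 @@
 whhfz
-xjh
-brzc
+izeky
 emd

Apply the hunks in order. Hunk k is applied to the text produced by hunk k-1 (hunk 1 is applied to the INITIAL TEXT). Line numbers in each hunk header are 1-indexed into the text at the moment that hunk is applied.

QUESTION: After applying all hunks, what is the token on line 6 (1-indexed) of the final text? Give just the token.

Hunk 1: at line 4 remove [asl] add [nppvn,eaht] -> 14 lines: itpug clo rkwqn ghzao imk nppvn eaht vrek ois iyaaf iea xkq brzc emd
Hunk 2: at line 5 remove [nppvn] add [bbcs] -> 14 lines: itpug clo rkwqn ghzao imk bbcs eaht vrek ois iyaaf iea xkq brzc emd
Hunk 3: at line 8 remove [ois,iyaaf,iea] add [zpl,fibhs] -> 13 lines: itpug clo rkwqn ghzao imk bbcs eaht vrek zpl fibhs xkq brzc emd
Hunk 4: at line 9 remove [xkq] add [whhfz,xjh] -> 14 lines: itpug clo rkwqn ghzao imk bbcs eaht vrek zpl fibhs whhfz xjh brzc emd
Hunk 5: at line 11 remove [xjh,brzc] add [izeky] -> 13 lines: itpug clo rkwqn ghzao imk bbcs eaht vrek zpl fibhs whhfz izeky emd
Final line 6: bbcs

Answer: bbcs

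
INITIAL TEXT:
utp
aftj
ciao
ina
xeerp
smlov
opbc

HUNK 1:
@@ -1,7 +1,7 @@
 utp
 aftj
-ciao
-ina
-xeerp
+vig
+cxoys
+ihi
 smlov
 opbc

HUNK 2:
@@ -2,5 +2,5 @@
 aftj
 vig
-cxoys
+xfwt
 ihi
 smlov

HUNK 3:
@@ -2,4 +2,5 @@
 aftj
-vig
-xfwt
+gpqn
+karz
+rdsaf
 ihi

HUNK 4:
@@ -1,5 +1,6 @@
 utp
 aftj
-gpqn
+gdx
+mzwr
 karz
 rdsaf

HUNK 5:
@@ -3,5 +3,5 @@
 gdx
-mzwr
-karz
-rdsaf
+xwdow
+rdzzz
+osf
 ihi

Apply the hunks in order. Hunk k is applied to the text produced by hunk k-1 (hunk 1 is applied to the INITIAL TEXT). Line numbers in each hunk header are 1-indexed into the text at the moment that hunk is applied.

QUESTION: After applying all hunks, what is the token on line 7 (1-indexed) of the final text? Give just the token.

Hunk 1: at line 1 remove [ciao,ina,xeerp] add [vig,cxoys,ihi] -> 7 lines: utp aftj vig cxoys ihi smlov opbc
Hunk 2: at line 2 remove [cxoys] add [xfwt] -> 7 lines: utp aftj vig xfwt ihi smlov opbc
Hunk 3: at line 2 remove [vig,xfwt] add [gpqn,karz,rdsaf] -> 8 lines: utp aftj gpqn karz rdsaf ihi smlov opbc
Hunk 4: at line 1 remove [gpqn] add [gdx,mzwr] -> 9 lines: utp aftj gdx mzwr karz rdsaf ihi smlov opbc
Hunk 5: at line 3 remove [mzwr,karz,rdsaf] add [xwdow,rdzzz,osf] -> 9 lines: utp aftj gdx xwdow rdzzz osf ihi smlov opbc
Final line 7: ihi

Answer: ihi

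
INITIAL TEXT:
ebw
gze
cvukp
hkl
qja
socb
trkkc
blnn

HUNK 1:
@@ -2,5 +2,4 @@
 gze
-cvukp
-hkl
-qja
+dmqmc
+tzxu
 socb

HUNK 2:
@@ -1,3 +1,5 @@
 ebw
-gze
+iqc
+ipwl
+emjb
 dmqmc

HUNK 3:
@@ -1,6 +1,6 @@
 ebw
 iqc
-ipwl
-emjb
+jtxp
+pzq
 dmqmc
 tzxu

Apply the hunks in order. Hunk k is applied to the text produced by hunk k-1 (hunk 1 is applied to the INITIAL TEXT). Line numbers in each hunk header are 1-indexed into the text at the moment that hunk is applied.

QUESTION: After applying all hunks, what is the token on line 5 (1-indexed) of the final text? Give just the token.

Hunk 1: at line 2 remove [cvukp,hkl,qja] add [dmqmc,tzxu] -> 7 lines: ebw gze dmqmc tzxu socb trkkc blnn
Hunk 2: at line 1 remove [gze] add [iqc,ipwl,emjb] -> 9 lines: ebw iqc ipwl emjb dmqmc tzxu socb trkkc blnn
Hunk 3: at line 1 remove [ipwl,emjb] add [jtxp,pzq] -> 9 lines: ebw iqc jtxp pzq dmqmc tzxu socb trkkc blnn
Final line 5: dmqmc

Answer: dmqmc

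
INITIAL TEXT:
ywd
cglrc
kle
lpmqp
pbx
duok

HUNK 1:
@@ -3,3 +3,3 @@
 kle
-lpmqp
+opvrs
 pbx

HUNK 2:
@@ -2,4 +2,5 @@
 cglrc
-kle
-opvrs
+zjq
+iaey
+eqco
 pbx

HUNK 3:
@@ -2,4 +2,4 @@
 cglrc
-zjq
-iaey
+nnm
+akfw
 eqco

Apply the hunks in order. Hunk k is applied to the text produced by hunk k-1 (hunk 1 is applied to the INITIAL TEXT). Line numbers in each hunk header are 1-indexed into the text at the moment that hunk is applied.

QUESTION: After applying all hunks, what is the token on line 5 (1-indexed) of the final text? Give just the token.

Answer: eqco

Derivation:
Hunk 1: at line 3 remove [lpmqp] add [opvrs] -> 6 lines: ywd cglrc kle opvrs pbx duok
Hunk 2: at line 2 remove [kle,opvrs] add [zjq,iaey,eqco] -> 7 lines: ywd cglrc zjq iaey eqco pbx duok
Hunk 3: at line 2 remove [zjq,iaey] add [nnm,akfw] -> 7 lines: ywd cglrc nnm akfw eqco pbx duok
Final line 5: eqco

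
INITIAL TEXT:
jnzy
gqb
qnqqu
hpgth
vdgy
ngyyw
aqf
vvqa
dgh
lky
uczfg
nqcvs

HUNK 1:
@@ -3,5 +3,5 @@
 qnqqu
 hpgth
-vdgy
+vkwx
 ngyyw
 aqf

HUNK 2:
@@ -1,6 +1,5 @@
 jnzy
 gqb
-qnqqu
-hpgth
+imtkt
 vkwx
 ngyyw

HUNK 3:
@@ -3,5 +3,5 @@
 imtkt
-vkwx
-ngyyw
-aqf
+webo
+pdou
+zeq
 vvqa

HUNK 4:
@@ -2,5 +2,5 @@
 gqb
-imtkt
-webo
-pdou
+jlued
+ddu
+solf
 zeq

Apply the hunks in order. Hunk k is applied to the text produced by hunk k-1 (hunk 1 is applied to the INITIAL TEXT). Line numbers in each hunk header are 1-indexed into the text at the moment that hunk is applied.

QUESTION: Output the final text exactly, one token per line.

Hunk 1: at line 3 remove [vdgy] add [vkwx] -> 12 lines: jnzy gqb qnqqu hpgth vkwx ngyyw aqf vvqa dgh lky uczfg nqcvs
Hunk 2: at line 1 remove [qnqqu,hpgth] add [imtkt] -> 11 lines: jnzy gqb imtkt vkwx ngyyw aqf vvqa dgh lky uczfg nqcvs
Hunk 3: at line 3 remove [vkwx,ngyyw,aqf] add [webo,pdou,zeq] -> 11 lines: jnzy gqb imtkt webo pdou zeq vvqa dgh lky uczfg nqcvs
Hunk 4: at line 2 remove [imtkt,webo,pdou] add [jlued,ddu,solf] -> 11 lines: jnzy gqb jlued ddu solf zeq vvqa dgh lky uczfg nqcvs

Answer: jnzy
gqb
jlued
ddu
solf
zeq
vvqa
dgh
lky
uczfg
nqcvs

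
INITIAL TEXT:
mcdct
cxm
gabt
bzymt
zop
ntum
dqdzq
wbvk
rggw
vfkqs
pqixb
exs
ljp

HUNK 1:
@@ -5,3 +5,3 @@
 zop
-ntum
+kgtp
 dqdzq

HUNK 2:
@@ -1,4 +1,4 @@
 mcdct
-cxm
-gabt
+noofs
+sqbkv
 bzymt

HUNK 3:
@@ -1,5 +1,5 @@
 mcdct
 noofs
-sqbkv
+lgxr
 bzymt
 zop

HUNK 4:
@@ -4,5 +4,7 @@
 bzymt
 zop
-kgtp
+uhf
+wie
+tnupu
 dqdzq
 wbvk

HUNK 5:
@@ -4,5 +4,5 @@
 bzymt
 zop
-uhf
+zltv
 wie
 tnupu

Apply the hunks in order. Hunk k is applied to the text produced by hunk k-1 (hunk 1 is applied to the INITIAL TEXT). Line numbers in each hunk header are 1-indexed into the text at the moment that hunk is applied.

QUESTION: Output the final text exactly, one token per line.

Hunk 1: at line 5 remove [ntum] add [kgtp] -> 13 lines: mcdct cxm gabt bzymt zop kgtp dqdzq wbvk rggw vfkqs pqixb exs ljp
Hunk 2: at line 1 remove [cxm,gabt] add [noofs,sqbkv] -> 13 lines: mcdct noofs sqbkv bzymt zop kgtp dqdzq wbvk rggw vfkqs pqixb exs ljp
Hunk 3: at line 1 remove [sqbkv] add [lgxr] -> 13 lines: mcdct noofs lgxr bzymt zop kgtp dqdzq wbvk rggw vfkqs pqixb exs ljp
Hunk 4: at line 4 remove [kgtp] add [uhf,wie,tnupu] -> 15 lines: mcdct noofs lgxr bzymt zop uhf wie tnupu dqdzq wbvk rggw vfkqs pqixb exs ljp
Hunk 5: at line 4 remove [uhf] add [zltv] -> 15 lines: mcdct noofs lgxr bzymt zop zltv wie tnupu dqdzq wbvk rggw vfkqs pqixb exs ljp

Answer: mcdct
noofs
lgxr
bzymt
zop
zltv
wie
tnupu
dqdzq
wbvk
rggw
vfkqs
pqixb
exs
ljp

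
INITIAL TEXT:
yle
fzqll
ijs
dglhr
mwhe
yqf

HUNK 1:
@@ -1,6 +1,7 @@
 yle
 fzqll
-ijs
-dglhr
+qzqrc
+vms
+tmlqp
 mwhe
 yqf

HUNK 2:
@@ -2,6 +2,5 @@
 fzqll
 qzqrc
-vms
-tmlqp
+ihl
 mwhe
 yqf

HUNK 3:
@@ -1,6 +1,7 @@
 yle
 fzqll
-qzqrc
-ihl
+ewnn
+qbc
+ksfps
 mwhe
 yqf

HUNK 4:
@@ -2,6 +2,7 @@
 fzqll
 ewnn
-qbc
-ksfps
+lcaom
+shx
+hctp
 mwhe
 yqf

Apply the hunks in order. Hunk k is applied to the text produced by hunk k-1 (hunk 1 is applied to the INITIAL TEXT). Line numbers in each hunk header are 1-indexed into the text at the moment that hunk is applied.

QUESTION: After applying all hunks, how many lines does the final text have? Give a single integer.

Answer: 8

Derivation:
Hunk 1: at line 1 remove [ijs,dglhr] add [qzqrc,vms,tmlqp] -> 7 lines: yle fzqll qzqrc vms tmlqp mwhe yqf
Hunk 2: at line 2 remove [vms,tmlqp] add [ihl] -> 6 lines: yle fzqll qzqrc ihl mwhe yqf
Hunk 3: at line 1 remove [qzqrc,ihl] add [ewnn,qbc,ksfps] -> 7 lines: yle fzqll ewnn qbc ksfps mwhe yqf
Hunk 4: at line 2 remove [qbc,ksfps] add [lcaom,shx,hctp] -> 8 lines: yle fzqll ewnn lcaom shx hctp mwhe yqf
Final line count: 8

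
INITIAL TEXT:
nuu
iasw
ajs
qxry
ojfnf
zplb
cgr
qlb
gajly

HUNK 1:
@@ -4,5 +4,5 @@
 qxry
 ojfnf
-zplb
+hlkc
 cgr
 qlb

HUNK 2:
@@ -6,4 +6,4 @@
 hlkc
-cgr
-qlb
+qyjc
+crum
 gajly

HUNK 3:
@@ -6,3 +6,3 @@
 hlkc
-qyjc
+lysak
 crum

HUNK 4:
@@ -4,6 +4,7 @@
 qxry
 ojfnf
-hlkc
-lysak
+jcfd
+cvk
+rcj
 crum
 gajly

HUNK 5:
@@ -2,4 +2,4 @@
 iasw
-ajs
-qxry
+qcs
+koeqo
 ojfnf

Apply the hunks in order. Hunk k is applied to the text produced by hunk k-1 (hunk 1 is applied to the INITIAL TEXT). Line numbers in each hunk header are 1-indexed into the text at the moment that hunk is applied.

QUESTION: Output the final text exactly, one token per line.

Answer: nuu
iasw
qcs
koeqo
ojfnf
jcfd
cvk
rcj
crum
gajly

Derivation:
Hunk 1: at line 4 remove [zplb] add [hlkc] -> 9 lines: nuu iasw ajs qxry ojfnf hlkc cgr qlb gajly
Hunk 2: at line 6 remove [cgr,qlb] add [qyjc,crum] -> 9 lines: nuu iasw ajs qxry ojfnf hlkc qyjc crum gajly
Hunk 3: at line 6 remove [qyjc] add [lysak] -> 9 lines: nuu iasw ajs qxry ojfnf hlkc lysak crum gajly
Hunk 4: at line 4 remove [hlkc,lysak] add [jcfd,cvk,rcj] -> 10 lines: nuu iasw ajs qxry ojfnf jcfd cvk rcj crum gajly
Hunk 5: at line 2 remove [ajs,qxry] add [qcs,koeqo] -> 10 lines: nuu iasw qcs koeqo ojfnf jcfd cvk rcj crum gajly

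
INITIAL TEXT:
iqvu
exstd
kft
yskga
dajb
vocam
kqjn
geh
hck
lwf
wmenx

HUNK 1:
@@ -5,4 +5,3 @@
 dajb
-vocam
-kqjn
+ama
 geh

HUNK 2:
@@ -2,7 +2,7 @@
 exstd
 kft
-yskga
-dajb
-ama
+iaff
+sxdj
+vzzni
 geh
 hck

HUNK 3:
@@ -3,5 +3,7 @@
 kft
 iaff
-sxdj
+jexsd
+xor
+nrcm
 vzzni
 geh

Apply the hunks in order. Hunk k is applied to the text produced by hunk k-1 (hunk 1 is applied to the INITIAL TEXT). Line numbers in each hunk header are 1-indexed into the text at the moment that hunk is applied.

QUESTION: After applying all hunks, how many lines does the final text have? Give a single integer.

Hunk 1: at line 5 remove [vocam,kqjn] add [ama] -> 10 lines: iqvu exstd kft yskga dajb ama geh hck lwf wmenx
Hunk 2: at line 2 remove [yskga,dajb,ama] add [iaff,sxdj,vzzni] -> 10 lines: iqvu exstd kft iaff sxdj vzzni geh hck lwf wmenx
Hunk 3: at line 3 remove [sxdj] add [jexsd,xor,nrcm] -> 12 lines: iqvu exstd kft iaff jexsd xor nrcm vzzni geh hck lwf wmenx
Final line count: 12

Answer: 12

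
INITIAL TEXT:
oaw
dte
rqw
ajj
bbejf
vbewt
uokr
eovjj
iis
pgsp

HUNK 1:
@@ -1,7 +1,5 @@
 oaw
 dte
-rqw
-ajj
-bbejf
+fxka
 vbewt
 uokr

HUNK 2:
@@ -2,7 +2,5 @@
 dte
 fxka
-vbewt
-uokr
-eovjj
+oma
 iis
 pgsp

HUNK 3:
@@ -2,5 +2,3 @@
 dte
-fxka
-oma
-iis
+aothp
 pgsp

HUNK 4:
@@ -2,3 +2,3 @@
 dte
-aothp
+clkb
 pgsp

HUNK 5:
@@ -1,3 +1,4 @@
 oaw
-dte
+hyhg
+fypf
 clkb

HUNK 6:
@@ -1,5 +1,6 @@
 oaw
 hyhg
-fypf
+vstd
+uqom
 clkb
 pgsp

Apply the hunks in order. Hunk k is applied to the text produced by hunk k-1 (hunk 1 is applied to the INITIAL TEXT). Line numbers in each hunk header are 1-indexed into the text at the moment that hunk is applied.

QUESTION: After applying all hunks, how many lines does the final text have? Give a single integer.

Answer: 6

Derivation:
Hunk 1: at line 1 remove [rqw,ajj,bbejf] add [fxka] -> 8 lines: oaw dte fxka vbewt uokr eovjj iis pgsp
Hunk 2: at line 2 remove [vbewt,uokr,eovjj] add [oma] -> 6 lines: oaw dte fxka oma iis pgsp
Hunk 3: at line 2 remove [fxka,oma,iis] add [aothp] -> 4 lines: oaw dte aothp pgsp
Hunk 4: at line 2 remove [aothp] add [clkb] -> 4 lines: oaw dte clkb pgsp
Hunk 5: at line 1 remove [dte] add [hyhg,fypf] -> 5 lines: oaw hyhg fypf clkb pgsp
Hunk 6: at line 1 remove [fypf] add [vstd,uqom] -> 6 lines: oaw hyhg vstd uqom clkb pgsp
Final line count: 6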